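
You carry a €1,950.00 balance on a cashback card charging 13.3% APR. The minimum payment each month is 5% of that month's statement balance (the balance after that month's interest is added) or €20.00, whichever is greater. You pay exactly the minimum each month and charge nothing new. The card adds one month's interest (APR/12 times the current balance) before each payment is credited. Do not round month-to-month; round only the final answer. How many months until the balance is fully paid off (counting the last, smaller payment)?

63 months

Monthly rate r = 13.3%/12 = 1.10833% = 0.0110833.
While 5% of the post-interest balance exceeds €20.00, each month B ← (B·(1+r))·(1 − 0.05), i.e. B shrinks by the factor (1+r)·0.95 = 0.96053.
This holds for months 1–40. Entering month 41 the balance is €389.45; 5% of the post-interest balance is now below €20.00, so the flat €20.00 minimum applies from here.
From month 41 a fixed €20.00 at rate r clears €389.45 in 23 more payments. Total: 40 + 23 = 63 months.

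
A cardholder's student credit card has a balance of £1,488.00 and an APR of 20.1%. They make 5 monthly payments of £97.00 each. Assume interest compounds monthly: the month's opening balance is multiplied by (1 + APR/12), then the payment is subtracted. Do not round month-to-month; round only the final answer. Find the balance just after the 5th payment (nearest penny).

Monthly rate r = 20.1%/12 = 1.675% = 0.01675.
Each month: B ← B·(1+r) − £97.00.
Month 1: interest £24.92; balance after payment £1,415.92.
Month 2: interest £23.72; balance after payment £1,342.64.
Month 3: interest £22.49; balance after payment £1,268.13.
Month 4: interest £21.24; balance after payment £1,192.37.
Month 5: interest £19.97; balance after payment £1,115.34.

£1,115.34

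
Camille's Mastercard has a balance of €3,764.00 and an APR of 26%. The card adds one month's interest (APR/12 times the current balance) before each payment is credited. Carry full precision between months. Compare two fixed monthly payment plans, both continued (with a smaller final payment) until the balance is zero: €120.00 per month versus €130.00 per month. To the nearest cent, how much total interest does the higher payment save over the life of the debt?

Monthly rate r = 26%/12 = 2.16667% = 0.0216667.
At €120.00/mo: n = ⌈−ln(1 − rB₀/P)/ln(1+r)⌉ = 54 payments (last €12.15); total interest = total paid − €3,764.00 = €2,608.15.
At €130.00/mo: 47 payments (last €6.42); total interest €2,222.42.
Interest saved = €2,608.15 − €2,222.42 = €385.73.

€385.73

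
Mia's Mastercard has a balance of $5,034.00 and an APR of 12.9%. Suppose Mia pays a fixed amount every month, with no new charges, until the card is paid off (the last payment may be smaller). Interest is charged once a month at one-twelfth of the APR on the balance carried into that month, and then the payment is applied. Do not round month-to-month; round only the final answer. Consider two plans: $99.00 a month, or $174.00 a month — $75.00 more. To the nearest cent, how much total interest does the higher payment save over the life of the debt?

$1,261.70

Monthly rate r = 12.9%/12 = 1.075% = 0.01075.
At $99.00/mo: n = ⌈−ln(1 − rB₀/P)/ln(1+r)⌉ = 74 payments (last $96.91); total interest = total paid − $5,034.00 = $2,289.91.
At $174.00/mo: 35 payments (last $146.21); total interest $1,028.21.
Interest saved = $2,289.91 − $1,028.21 = $1,261.70.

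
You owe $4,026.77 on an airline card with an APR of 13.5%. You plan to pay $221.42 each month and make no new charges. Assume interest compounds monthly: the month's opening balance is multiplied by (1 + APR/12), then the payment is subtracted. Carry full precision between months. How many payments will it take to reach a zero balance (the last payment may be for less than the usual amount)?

21 months

Monthly rate r = 13.5%/12 = 1.125% = 0.01125.
Recurrence: B ← B·(1+r) − $221.42.
Month 1: interest $45.30; balance after payment $3,850.65.
Month 2: interest $43.32; balance after payment $3,672.55.
Closed form: n = −ln(1 − rB₀/P)/ln(1+r) = −ln(0.79541)/ln(1.01125) ≈ 20.461, so the balance reaches zero during payment 21.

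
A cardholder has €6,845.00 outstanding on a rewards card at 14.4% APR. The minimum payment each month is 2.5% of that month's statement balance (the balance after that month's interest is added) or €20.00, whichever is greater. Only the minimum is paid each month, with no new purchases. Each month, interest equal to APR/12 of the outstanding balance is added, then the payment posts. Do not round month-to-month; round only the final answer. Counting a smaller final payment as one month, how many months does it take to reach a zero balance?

216 months

Monthly rate r = 14.4%/12 = 1.2% = 0.012.
While 2.5% of the post-interest balance exceeds €20.00, each month B ← (B·(1+r))·(1 − 0.025), i.e. B shrinks by the factor (1+r)·0.975 = 0.9867.
This holds for months 1–162. Entering month 163 the balance is €782.28; 2.5% of the post-interest balance is now below €20.00, so the flat €20.00 minimum applies from here.
From month 163 a fixed €20.00 at rate r clears €782.28 in 54 more payments. Total: 162 + 54 = 216 months.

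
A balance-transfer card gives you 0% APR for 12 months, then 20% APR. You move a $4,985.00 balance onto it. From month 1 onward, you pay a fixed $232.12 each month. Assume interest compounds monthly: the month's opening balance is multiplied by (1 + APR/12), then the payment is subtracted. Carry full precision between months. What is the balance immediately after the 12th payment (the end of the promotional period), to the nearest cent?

$2,199.56

Promo months 1–12 at r₀ = 0%/12 = 0; months 13+ at r₁ = 20%/12 = 0.0166667.
After month 12 (no interest yet): B = $4,985.00 − 12·$232.12 = $2,199.56.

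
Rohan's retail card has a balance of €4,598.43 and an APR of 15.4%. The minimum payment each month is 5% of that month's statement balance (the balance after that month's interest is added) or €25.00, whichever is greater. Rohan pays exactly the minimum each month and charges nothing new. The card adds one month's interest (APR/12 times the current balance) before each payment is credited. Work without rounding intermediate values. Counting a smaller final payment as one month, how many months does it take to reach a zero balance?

81 months

Monthly rate r = 15.4%/12 = 1.28333% = 0.0128333.
While 5% of the post-interest balance exceeds €25.00, each month B ← (B·(1+r))·(1 − 0.05), i.e. B shrinks by the factor (1+r)·0.95 = 0.96219.
This holds for months 1–58. Entering month 59 the balance is €491.79; 5% of the post-interest balance is now below €25.00, so the flat €25.00 minimum applies from here.
From month 59 a fixed €25.00 at rate r clears €491.79 in 23 more payments. Total: 58 + 23 = 81 months.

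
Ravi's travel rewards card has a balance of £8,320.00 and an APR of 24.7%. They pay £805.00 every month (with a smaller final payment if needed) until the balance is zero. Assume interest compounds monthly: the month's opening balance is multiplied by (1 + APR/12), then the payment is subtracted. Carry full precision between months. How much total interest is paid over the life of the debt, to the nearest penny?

Monthly rate r = 24.7%/12 = 2.05833% = 0.0205833.
Payoff takes n = ⌈−ln(1 − rB₀/P)/ln(1+r)⌉ = ⌈11.740⌉ = 12 payments; the last is £597.20.
Total paid = 11·£805.00 + £597.20 = £9,452.20.
Total interest = total paid − principal = £9,452.20 − £8,320.00 = £1,132.20.

£1,132.20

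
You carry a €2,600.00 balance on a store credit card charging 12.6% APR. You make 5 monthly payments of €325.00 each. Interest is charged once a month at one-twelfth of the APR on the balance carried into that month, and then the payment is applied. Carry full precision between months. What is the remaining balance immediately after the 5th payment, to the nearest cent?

€1,079.91

Monthly rate r = 12.6%/12 = 1.05% = 0.0105.
Each month: B ← B·(1+r) − €325.00.
Month 1: interest €27.30; balance after payment €2,302.30.
Month 2: interest €24.17; balance after payment €2,001.47.
Month 3: interest €21.02; balance after payment €1,697.49.
Month 4: interest €17.82; balance after payment €1,390.31.
Month 5: interest €14.60; balance after payment €1,079.91.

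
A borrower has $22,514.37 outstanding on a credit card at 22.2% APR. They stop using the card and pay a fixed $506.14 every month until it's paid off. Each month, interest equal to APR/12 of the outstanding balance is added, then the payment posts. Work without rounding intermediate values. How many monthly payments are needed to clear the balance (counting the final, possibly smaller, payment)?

95 months

Monthly rate r = 22.2%/12 = 1.85% = 0.0185.
Recurrence: B ← B·(1+r) − $506.14.
Month 1: interest $416.52; balance after payment $22,424.75.
Month 2: interest $414.86; balance after payment $22,333.46.
Closed form: n = −ln(1 − rB₀/P)/ln(1+r) = −ln(0.17707)/ln(1.0185) ≈ 94.441, so the balance reaches zero during payment 95.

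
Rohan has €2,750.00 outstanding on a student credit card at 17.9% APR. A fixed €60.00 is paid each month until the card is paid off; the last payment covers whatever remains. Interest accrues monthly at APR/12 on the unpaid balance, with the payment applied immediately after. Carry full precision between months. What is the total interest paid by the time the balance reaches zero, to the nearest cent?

Monthly rate r = 17.9%/12 = 1.49167% = 0.0149167.
Payoff takes n = ⌈−ln(1 − rB₀/P)/ln(1+r)⌉ = ⌈77.736⌉ = 78 payments; the last is €44.26.
Total paid = 77·€60.00 + €44.26 = €4,664.26.
Total interest = total paid − principal = €4,664.26 − €2,750.00 = €1,914.26.

€1,914.26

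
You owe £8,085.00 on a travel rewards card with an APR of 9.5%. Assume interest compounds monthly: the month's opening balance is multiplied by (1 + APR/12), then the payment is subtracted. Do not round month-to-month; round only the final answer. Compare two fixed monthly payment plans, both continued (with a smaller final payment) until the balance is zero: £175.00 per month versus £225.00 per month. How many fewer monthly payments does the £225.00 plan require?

15 fewer payments

Monthly rate r = 9.5%/12 = 0.791667% = 0.00791667.
At £175.00/mo: n = ⌈−ln(1 − rB₀/P)/ln(1+r)⌉ = 58 payments (last £129.71); total interest = total paid − £8,085.00 = £2,019.71.
At £225.00/mo: 43 payments (last £101.34); total interest £1,466.34.
Payments saved = 58 − 43 = 15.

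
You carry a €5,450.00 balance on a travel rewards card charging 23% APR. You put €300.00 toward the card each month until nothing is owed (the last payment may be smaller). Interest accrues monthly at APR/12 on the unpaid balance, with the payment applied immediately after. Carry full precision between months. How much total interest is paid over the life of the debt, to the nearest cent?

Monthly rate r = 23%/12 = 1.91667% = 0.0191667.
Payoff takes n = ⌈−ln(1 − rB₀/P)/ln(1+r)⌉ = ⌈22.544⌉ = 23 payments; the last is €163.98.
Total paid = 22·€300.00 + €163.98 = €6,763.98.
Total interest = total paid − principal = €6,763.98 − €5,450.00 = €1,313.98.

€1,313.98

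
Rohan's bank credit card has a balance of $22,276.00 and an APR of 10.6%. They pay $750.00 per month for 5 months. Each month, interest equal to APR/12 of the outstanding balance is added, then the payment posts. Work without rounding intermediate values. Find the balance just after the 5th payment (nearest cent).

Monthly rate r = 10.6%/12 = 0.883333% = 0.00883333.
Each month: B ← B·(1+r) − $750.00.
Month 1: interest $196.77; balance after payment $21,722.77.
Month 2: interest $191.88; balance after payment $21,164.66.
Month 3: interest $186.95; balance after payment $20,601.61.
Month 4: interest $181.98; balance after payment $20,033.59.
Month 5: interest $176.96; balance after payment $19,460.55.

$19,460.55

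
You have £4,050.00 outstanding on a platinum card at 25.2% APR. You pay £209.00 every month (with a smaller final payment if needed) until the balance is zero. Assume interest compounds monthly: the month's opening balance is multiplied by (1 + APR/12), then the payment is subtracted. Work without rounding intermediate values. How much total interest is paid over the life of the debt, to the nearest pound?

£1,204

Monthly rate r = 25.2%/12 = 2.1% = 0.021.
Payoff takes n = ⌈−ln(1 − rB₀/P)/ln(1+r)⌉ = ⌈25.139⌉ = 26 payments; the last is £29.35.
Total paid = 25·£209.00 + £29.35 = £5,254.35.
Total interest = total paid − principal = £5,254.35 − £4,050.00 = £1,204.35.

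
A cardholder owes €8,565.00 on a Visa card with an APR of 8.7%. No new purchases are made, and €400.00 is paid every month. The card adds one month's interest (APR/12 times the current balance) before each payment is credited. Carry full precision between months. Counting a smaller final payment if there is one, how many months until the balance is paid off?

24 months

Monthly rate r = 8.7%/12 = 0.725% = 0.00725.
Recurrence: B ← B·(1+r) − €400.00.
Month 1: interest €62.10; balance after payment €8,227.10.
Month 2: interest €59.65; balance after payment €7,886.74.
Closed form: n = −ln(1 − rB₀/P)/ln(1+r) = −ln(0.84476)/ln(1.00725) ≈ 23.354, so the balance reaches zero during payment 24.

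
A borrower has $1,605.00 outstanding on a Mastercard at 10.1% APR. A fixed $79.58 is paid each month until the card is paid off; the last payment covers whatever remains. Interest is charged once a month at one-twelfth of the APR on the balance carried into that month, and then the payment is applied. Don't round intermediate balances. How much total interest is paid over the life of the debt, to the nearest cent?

Monthly rate r = 10.1%/12 = 0.841667% = 0.00841667.
Payoff takes n = ⌈−ln(1 − rB₀/P)/ln(1+r)⌉ = ⌈22.195⌉ = 23 payments; the last is $15.60.
Total paid = 22·$79.58 + $15.60 = $1,766.36.
Total interest = total paid − principal = $1,766.36 − $1,605.00 = $161.36.

$161.36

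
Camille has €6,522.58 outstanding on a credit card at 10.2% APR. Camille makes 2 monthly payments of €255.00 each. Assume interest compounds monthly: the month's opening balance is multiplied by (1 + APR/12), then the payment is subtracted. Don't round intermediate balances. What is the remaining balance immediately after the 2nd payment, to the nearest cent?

€6,121.77

Monthly rate r = 10.2%/12 = 0.85% = 0.0085.
Each month: B ← B·(1+r) − €255.00.
Month 1: interest €55.44; balance after payment €6,323.02.
Month 2: interest €53.75; balance after payment €6,121.77.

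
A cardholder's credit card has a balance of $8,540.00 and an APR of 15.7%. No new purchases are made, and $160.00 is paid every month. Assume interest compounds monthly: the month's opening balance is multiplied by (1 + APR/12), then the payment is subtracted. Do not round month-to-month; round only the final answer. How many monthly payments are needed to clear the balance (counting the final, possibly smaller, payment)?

93 payments

Monthly rate r = 15.7%/12 = 1.30833% = 0.0130833.
Recurrence: B ← B·(1+r) − $160.00.
Month 1: interest $111.73; balance after payment $8,491.73.
Month 2: interest $111.10; balance after payment $8,442.83.
Closed form: n = −ln(1 − rB₀/P)/ln(1+r) = −ln(0.30168)/ln(1.01308) ≈ 92.195, so the balance reaches zero during payment 93.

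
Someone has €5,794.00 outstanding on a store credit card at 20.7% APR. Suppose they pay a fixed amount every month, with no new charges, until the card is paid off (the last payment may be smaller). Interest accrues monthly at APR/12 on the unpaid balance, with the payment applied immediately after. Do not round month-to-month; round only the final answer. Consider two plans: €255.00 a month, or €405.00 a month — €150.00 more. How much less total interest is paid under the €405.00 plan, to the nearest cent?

Monthly rate r = 20.7%/12 = 1.725% = 0.01725.
At €255.00/mo: n = ⌈−ln(1 − rB₀/P)/ln(1+r)⌉ = 30 payments (last €22.67); total interest = total paid − €5,794.00 = €1,623.67.
At €405.00/mo: 17 payments (last €231.81); total interest €917.81.
Interest saved = €1,623.67 − €917.81 = €705.86.

€705.86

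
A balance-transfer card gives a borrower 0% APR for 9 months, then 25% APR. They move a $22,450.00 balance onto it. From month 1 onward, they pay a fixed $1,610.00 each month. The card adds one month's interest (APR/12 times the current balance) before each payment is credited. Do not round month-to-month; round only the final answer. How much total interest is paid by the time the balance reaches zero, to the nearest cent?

$530.96

Promo months 1–9 at r₀ = 0%/12 = 0; months 10+ at r₁ = 25%/12 = 0.0208333.
After month 9 (no interest yet): B = $22,450.00 − 9·$1,610.00 = $7,960.00.
Then at r₁ with $1,610.00/mo: n₂ = −ln(1 − r₁·B/P)/ln(1+r₁) ≈ 5.27 → 6 more payments.
Total paid = 14·$1,610.00 + $440.96 = $22,980.96; interest = $22,980.96 − $22,450.00 = $530.96.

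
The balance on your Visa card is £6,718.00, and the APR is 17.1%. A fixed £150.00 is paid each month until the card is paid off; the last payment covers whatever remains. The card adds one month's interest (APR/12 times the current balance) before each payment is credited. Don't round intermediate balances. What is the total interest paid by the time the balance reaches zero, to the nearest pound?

£4,060

Monthly rate r = 17.1%/12 = 1.425% = 0.01425.
Payoff takes n = ⌈−ln(1 − rB₀/P)/ln(1+r)⌉ = ⌈71.854⌉ = 72 payments; the last is £128.22.
Total paid = 71·£150.00 + £128.22 = £10,778.22.
Total interest = total paid − principal = £10,778.22 − £6,718.00 = £4,060.22.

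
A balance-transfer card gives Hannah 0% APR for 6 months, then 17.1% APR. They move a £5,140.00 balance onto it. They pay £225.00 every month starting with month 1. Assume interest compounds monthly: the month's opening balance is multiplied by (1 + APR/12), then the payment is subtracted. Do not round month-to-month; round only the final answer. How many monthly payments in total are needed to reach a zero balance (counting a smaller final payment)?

Promo months 1–6 at r₀ = 0%/12 = 0; months 7+ at r₁ = 17.1%/12 = 0.01425.
After month 6 (no interest yet): B = £5,140.00 − 6·£225.00 = £3,790.00.
Then at r₁ with £225.00/mo: n₂ = −ln(1 − r₁·B/P)/ln(1+r₁) ≈ 19.40 → 20 more payments.

26 months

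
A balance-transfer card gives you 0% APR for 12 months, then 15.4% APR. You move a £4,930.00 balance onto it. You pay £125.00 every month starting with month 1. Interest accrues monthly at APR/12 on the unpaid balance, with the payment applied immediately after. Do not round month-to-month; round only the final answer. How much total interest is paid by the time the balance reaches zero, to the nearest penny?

Promo months 1–12 at r₀ = 0%/12 = 0; months 13+ at r₁ = 15.4%/12 = 0.0128333.
After month 12 (no interest yet): B = £4,930.00 − 12·£125.00 = £3,430.00.
Then at r₁ with £125.00/mo: n₂ = −ln(1 − r₁·B/P)/ln(1+r₁) ≈ 34.04 → 35 more payments.
Total paid = 46·£125.00 + £5.26 = £5,755.26; interest = £5,755.26 − £4,930.00 = £825.26.

£825.26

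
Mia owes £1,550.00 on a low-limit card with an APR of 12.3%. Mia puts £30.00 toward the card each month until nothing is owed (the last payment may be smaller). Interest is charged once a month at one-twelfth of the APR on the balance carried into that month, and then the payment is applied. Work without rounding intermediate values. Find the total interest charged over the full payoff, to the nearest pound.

Monthly rate r = 12.3%/12 = 1.025% = 0.01025.
Payoff takes n = ⌈−ln(1 − rB₀/P)/ln(1+r)⌉ = ⌈73.951⌉ = 74 payments; the last is £28.53.
Total paid = 73·£30.00 + £28.53 = £2,218.53.
Total interest = total paid − principal = £2,218.53 − £1,550.00 = £668.53.

£669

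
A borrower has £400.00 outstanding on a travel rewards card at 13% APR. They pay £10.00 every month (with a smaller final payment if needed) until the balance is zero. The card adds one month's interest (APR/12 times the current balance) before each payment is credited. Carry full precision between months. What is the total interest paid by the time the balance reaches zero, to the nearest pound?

Monthly rate r = 13%/12 = 1.08333% = 0.0108333.
Payoff takes n = ⌈−ln(1 − rB₀/P)/ln(1+r)⌉ = ⌈52.713⌉ = 53 payments; the last is £7.14.
Total paid = 52·£10.00 + £7.14 = £527.14.
Total interest = total paid − principal = £527.14 − £400.00 = £127.14.

£127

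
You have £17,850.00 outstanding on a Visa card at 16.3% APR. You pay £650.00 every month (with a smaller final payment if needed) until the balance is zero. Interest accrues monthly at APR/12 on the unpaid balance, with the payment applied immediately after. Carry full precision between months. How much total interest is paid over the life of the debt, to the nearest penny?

£4,641.99

Monthly rate r = 16.3%/12 = 1.35833% = 0.0135833.
Payoff takes n = ⌈−ln(1 − rB₀/P)/ln(1+r)⌉ = ⌈34.601⌉ = 35 payments; the last is £391.99.
Total paid = 34·£650.00 + £391.99 = £22,491.99.
Total interest = total paid − principal = £22,491.99 − £17,850.00 = £4,641.99.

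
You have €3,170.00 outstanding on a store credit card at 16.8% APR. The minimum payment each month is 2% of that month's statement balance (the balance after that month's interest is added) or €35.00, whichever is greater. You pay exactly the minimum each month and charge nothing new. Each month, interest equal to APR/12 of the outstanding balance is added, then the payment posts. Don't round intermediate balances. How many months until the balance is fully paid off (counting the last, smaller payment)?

181 months

Monthly rate r = 16.8%/12 = 1.4% = 0.014.
While 2% of the post-interest balance exceeds €35.00, each month B ← (B·(1+r))·(1 − 0.02), i.e. B shrinks by the factor (1+r)·0.98 = 0.99372.
This holds for months 1–97. Entering month 98 the balance is €1,720.56; 2% of the post-interest balance is now below €35.00, so the flat €35.00 minimum applies from here.
From month 98 a fixed €35.00 at rate r clears €1,720.56 in 84 more payments. Total: 97 + 84 = 181 months.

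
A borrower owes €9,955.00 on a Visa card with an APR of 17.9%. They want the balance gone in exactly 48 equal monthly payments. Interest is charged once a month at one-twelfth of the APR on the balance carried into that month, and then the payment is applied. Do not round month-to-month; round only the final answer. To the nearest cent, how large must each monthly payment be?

€291.91

Monthly rate r = 17.9%/12 = 1.49167% = 0.0149167.
Level-payment amortization: P = B₀·r / (1 − (1+r)^(−n)) = 9955.00·0.0149167 / (1 − 1.01492^(−48)).
Denominator 1 − (1+r)^(−48) = 0.508705901.
P = 148.495 / 0.508705901 ≈ 291.91.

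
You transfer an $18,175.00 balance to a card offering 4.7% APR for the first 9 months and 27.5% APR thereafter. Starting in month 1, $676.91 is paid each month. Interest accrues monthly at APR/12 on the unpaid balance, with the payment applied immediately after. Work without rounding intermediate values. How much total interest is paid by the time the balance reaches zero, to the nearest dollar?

Promo months 1–9 at r₀ = 4.7%/12 = 0.00391667; months 10+ at r₁ = 27.5%/12 = 0.0229167.
After month 9: iterate B ← B·(1+r₀) − $676.91 for 9 months → $12,637.29.
Then at r₁ with $676.91/mo: n₂ = −ln(1 − r₁·B/P)/ln(1+r₁) ≈ 24.64 → 25 more payments.
Total paid = 33·$676.91 + $435.90 = $22,773.93; interest = $22,773.93 − $18,175.00 = $4,598.93.

$4,599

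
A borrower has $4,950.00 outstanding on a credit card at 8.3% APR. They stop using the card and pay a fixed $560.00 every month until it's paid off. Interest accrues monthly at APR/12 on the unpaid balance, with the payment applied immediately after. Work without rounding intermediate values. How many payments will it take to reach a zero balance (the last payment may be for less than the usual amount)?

10 payments

Monthly rate r = 8.3%/12 = 0.691667% = 0.00691667.
Recurrence: B ← B·(1+r) − $560.00.
Month 1: interest $34.24; balance after payment $4,424.24.
Month 2: interest $30.60; balance after payment $3,894.84.
Closed form: n = −ln(1 − rB₀/P)/ln(1+r) = −ln(0.93886)/ln(1.00692) ≈ 9.153, so the balance reaches zero during payment 10.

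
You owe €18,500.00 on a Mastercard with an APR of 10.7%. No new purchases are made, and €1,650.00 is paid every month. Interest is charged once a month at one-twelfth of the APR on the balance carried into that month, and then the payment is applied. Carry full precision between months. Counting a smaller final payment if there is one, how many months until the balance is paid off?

12 payments

Monthly rate r = 10.7%/12 = 0.891667% = 0.00891667.
Recurrence: B ← B·(1+r) − €1,650.00.
Month 1: interest €164.96; balance after payment €17,014.96.
Month 2: interest €151.72; balance after payment €15,516.68.
Closed form: n = −ln(1 − rB₀/P)/ln(1+r) = −ln(0.90003)/ln(1.00892) ≈ 11.866, so the balance reaches zero during payment 12.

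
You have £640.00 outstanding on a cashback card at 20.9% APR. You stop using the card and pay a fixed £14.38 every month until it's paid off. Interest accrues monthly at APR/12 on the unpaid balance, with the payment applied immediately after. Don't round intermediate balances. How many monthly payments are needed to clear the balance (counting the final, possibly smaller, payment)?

Monthly rate r = 20.9%/12 = 1.74167% = 0.0174167.
Recurrence: B ← B·(1+r) − £14.38.
Month 1: interest £11.15; balance after payment £636.77.
Month 2: interest £11.09; balance after payment £633.48.
Closed form: n = −ln(1 − rB₀/P)/ln(1+r) = −ln(0.22485)/ln(1.01742) ≈ 86.428, so the balance reaches zero during payment 87.

87 payments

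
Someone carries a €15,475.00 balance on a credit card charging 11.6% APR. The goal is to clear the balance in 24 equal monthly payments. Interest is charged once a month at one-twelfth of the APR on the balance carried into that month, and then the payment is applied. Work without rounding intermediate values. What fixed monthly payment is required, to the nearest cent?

€725.57

Monthly rate r = 11.6%/12 = 0.966667% = 0.00966667.
Level-payment amortization: P = B₀·r / (1 − (1+r)^(−n)) = 15475.00·0.00966667 / (1 − 1.00967^(−24)).
Denominator 1 − (1+r)^(−24) = 0.206169916.
P = 149.592 / 0.206169916 ≈ 725.57.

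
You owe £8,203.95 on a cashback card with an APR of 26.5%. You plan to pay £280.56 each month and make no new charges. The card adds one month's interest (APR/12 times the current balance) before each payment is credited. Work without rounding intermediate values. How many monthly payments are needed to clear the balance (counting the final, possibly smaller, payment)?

48 months

Monthly rate r = 26.5%/12 = 2.20833% = 0.0220833.
Recurrence: B ← B·(1+r) − £280.56.
Month 1: interest £181.17; balance after payment £8,104.56.
Month 2: interest £178.98; balance after payment £8,002.98.
Closed form: n = −ln(1 − rB₀/P)/ln(1+r) = −ln(0.35425)/ln(1.02208) ≈ 47.509, so the balance reaches zero during payment 48.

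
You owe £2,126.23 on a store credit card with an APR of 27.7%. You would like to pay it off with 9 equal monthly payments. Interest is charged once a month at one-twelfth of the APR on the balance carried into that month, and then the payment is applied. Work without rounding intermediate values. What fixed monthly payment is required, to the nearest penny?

£264.34

Monthly rate r = 27.7%/12 = 2.30833% = 0.0230833.
Level-payment amortization: P = B₀·r / (1 − (1+r)^(−n)) = 2126.23·0.0230833 / (1 − 1.02308^(−9)).
Denominator 1 − (1+r)^(−9) = 0.185669105.
P = 49.0805 / 0.185669105 ≈ 264.34.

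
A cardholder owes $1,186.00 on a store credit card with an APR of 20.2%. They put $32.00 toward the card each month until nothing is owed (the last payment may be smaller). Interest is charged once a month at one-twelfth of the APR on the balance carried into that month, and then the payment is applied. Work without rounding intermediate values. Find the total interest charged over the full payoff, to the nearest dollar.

$689

Monthly rate r = 20.2%/12 = 1.68333% = 0.0168333.
Payoff takes n = ⌈−ln(1 − rB₀/P)/ln(1+r)⌉ = ⌈58.578⌉ = 59 payments; the last is $18.57.
Total paid = 58·$32.00 + $18.57 = $1,874.57.
Total interest = total paid − principal = $1,874.57 − $1,186.00 = $688.57.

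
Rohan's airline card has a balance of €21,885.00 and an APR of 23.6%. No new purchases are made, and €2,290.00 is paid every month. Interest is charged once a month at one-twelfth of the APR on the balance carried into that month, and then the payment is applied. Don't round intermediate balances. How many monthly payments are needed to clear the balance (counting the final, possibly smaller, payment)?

Monthly rate r = 23.6%/12 = 1.96667% = 0.0196667.
Recurrence: B ← B·(1+r) − €2,290.00.
Month 1: interest €430.41; balance after payment €20,025.40.
Month 2: interest €393.83; balance after payment €18,129.24.
Closed form: n = −ln(1 − rB₀/P)/ln(1+r) = −ln(0.81205)/ln(1.01967) ≈ 10.690, so the balance reaches zero during payment 11.

11 months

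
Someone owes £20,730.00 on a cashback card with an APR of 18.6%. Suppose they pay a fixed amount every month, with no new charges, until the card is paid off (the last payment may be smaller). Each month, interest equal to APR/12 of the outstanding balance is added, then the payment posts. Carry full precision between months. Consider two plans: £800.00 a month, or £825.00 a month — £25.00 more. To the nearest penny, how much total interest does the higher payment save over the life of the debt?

£246.33

Monthly rate r = 18.6%/12 = 1.55% = 0.0155.
At £800.00/mo: n = ⌈−ln(1 − rB₀/P)/ln(1+r)⌉ = 34 payments (last £313.15); total interest = total paid − £20,730.00 = £5,983.15.
At £825.00/mo: 33 payments (last £66.82); total interest £5,736.82.
Interest saved = £5,983.15 − £5,736.82 = £246.33.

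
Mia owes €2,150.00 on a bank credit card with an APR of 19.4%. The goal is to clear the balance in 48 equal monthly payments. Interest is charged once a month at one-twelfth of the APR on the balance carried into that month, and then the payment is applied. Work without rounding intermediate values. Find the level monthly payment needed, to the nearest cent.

Monthly rate r = 19.4%/12 = 1.61667% = 0.0161667.
Level-payment amortization: P = B₀·r / (1 − (1+r)^(−n)) = 2150.00·0.0161667 / (1 − 1.01617^(−48)).
Denominator 1 − (1+r)^(−48) = 0.536891601.
P = 34.7583 / 0.536891601 ≈ 64.74.

€64.74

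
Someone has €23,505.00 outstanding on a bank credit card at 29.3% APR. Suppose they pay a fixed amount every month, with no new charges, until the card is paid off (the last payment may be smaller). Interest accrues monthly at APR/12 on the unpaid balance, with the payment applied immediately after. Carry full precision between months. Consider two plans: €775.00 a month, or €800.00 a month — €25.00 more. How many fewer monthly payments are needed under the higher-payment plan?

3 fewer payments

Monthly rate r = 29.3%/12 = 2.44167% = 0.0244167.
At €775.00/mo: n = ⌈−ln(1 − rB₀/P)/ln(1+r)⌉ = 56 payments (last €718.51); total interest = total paid − €23,505.00 = €19,838.51.
At €800.00/mo: 53 payments (last €310.08); total interest €18,405.08.
Payments saved = 56 − 53 = 3.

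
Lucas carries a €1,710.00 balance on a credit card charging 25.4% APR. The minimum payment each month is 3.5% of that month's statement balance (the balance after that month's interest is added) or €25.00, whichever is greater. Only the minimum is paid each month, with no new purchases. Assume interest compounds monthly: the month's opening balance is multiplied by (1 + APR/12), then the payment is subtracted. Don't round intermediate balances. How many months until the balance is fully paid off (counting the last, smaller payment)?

Monthly rate r = 25.4%/12 = 2.11667% = 0.0211667.
While 3.5% of the post-interest balance exceeds €25.00, each month B ← (B·(1+r))·(1 − 0.035), i.e. B shrinks by the factor (1+r)·0.965 = 0.98543.
This holds for months 1–61. Entering month 62 the balance is €698.32; 3.5% of the post-interest balance is now below €25.00, so the flat €25.00 minimum applies from here.
From month 62 a fixed €25.00 at rate r clears €698.32 in 43 more payments. Total: 61 + 43 = 104 months.

104 months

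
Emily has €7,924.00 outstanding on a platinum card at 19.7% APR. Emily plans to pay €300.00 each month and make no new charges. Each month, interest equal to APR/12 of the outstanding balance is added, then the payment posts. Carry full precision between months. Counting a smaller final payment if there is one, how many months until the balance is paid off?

Monthly rate r = 19.7%/12 = 1.64167% = 0.0164167.
Recurrence: B ← B·(1+r) − €300.00.
Month 1: interest €130.09; balance after payment €7,754.09.
Month 2: interest €127.30; balance after payment €7,581.38.
Closed form: n = −ln(1 − rB₀/P)/ln(1+r) = −ln(0.56638)/ln(1.01642) ≈ 34.912, so the balance reaches zero during payment 35.

35 months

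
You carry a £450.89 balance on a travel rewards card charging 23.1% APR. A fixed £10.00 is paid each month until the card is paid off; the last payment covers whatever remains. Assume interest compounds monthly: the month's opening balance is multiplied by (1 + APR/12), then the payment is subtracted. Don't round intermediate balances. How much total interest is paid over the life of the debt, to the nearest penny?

£610.99

Monthly rate r = 23.1%/12 = 1.925% = 0.01925.
Payoff takes n = ⌈−ln(1 − rB₀/P)/ln(1+r)⌉ = ⌈106.187⌉ = 107 payments; the last is £1.88.
Total paid = 106·£10.00 + £1.88 = £1,061.88.
Total interest = total paid − principal = £1,061.88 − £450.89 = £610.99.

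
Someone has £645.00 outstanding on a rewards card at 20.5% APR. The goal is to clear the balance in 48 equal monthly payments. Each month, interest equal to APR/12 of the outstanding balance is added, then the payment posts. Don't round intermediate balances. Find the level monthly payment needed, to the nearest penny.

£19.80

Monthly rate r = 20.5%/12 = 1.70833% = 0.0170833.
Level-payment amortization: P = B₀·r / (1 − (1+r)^(−n)) = 645.00·0.0170833 / (1 − 1.01708^(−48)).
Denominator 1 − (1+r)^(−48) = 0.556507592.
P = 11.0187 / 0.556507592 ≈ 19.80.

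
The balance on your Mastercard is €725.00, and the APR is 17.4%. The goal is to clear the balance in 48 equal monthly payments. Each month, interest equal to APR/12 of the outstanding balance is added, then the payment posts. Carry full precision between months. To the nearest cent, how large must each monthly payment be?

€21.07

Monthly rate r = 17.4%/12 = 1.45% = 0.0145.
Level-payment amortization: P = B₀·r / (1 − (1+r)^(−n)) = 725.00·0.0145 / (1 − 1.0145^(−48)).
Denominator 1 − (1+r)^(−48) = 0.498926386.
P = 10.5125 / 0.498926386 ≈ 21.07.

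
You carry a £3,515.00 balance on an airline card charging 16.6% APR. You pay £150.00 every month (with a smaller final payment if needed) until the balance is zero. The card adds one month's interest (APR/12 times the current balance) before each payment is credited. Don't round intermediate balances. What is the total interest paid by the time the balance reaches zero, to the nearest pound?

£763

Monthly rate r = 16.6%/12 = 1.38333% = 0.0138333.
Payoff takes n = ⌈−ln(1 − rB₀/P)/ln(1+r)⌉ = ⌈28.518⌉ = 29 payments; the last is £78.01.
Total paid = 28·£150.00 + £78.01 = £4,278.01.
Total interest = total paid − principal = £4,278.01 − £3,515.00 = £763.01.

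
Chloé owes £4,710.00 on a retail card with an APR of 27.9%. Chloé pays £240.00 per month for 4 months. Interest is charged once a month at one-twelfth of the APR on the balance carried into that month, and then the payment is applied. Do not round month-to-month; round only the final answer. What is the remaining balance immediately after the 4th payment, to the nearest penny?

£4,169.54

Monthly rate r = 27.9%/12 = 2.325% = 0.02325.
Each month: B ← B·(1+r) − £240.00.
Month 1: interest £109.51; balance after payment £4,579.51.
Month 2: interest £106.47; balance after payment £4,445.98.
Month 3: interest £103.37; balance after payment £4,309.35.
Month 4: interest £100.19; balance after payment £4,169.54.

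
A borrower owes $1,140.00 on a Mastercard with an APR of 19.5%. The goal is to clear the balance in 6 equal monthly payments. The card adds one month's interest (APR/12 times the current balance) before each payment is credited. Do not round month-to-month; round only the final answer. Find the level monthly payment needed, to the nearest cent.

Monthly rate r = 19.5%/12 = 1.625% = 0.01625.
Level-payment amortization: P = B₀·r / (1 − (1+r)^(−n)) = 1140.00·0.01625 / (1 − 1.01625^(−6)).
Denominator 1 − (1+r)^(−6) = 0.0921864758.
P = 18.525 / 0.0921864758 ≈ 200.95.

$200.95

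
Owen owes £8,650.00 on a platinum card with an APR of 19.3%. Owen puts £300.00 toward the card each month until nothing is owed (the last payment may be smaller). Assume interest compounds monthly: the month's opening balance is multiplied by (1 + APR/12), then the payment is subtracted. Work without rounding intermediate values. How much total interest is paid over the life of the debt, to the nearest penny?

£3,066.47

Monthly rate r = 19.3%/12 = 1.60833% = 0.0160833.
Payoff takes n = ⌈−ln(1 − rB₀/P)/ln(1+r)⌉ = ⌈39.055⌉ = 40 payments; the last is £16.47.
Total paid = 39·£300.00 + £16.47 = £11,716.47.
Total interest = total paid − principal = £11,716.47 − £8,650.00 = £3,066.47.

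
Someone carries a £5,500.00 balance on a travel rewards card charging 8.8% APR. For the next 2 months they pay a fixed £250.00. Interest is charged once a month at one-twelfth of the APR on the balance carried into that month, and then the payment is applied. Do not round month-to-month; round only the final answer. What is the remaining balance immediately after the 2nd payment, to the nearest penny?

Monthly rate r = 8.8%/12 = 0.733333% = 0.00733333.
Each month: B ← B·(1+r) − £250.00.
Month 1: interest £40.33; balance after payment £5,290.33.
Month 2: interest £38.80; balance after payment £5,079.13.

£5,079.13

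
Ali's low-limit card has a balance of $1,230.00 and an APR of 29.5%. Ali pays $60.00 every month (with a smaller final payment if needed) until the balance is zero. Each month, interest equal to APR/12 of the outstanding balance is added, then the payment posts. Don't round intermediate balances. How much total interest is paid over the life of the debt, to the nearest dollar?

$502

Monthly rate r = 29.5%/12 = 2.45833% = 0.0245833.
Payoff takes n = ⌈−ln(1 − rB₀/P)/ln(1+r)⌉ = ⌈28.868⌉ = 29 payments; the last is $52.18.
Total paid = 28·$60.00 + $52.18 = $1,732.18.
Total interest = total paid − principal = $1,732.18 − $1,230.00 = $502.18.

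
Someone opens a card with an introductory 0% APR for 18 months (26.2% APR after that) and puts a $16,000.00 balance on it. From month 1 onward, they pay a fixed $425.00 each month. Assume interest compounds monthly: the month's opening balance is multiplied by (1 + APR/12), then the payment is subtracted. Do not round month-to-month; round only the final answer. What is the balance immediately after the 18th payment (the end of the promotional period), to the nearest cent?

Promo months 1–18 at r₀ = 0%/12 = 0; months 19+ at r₁ = 26.2%/12 = 0.0218333.
After month 18 (no interest yet): B = $16,000.00 − 18·$425.00 = $8,350.00.

$8,350.00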